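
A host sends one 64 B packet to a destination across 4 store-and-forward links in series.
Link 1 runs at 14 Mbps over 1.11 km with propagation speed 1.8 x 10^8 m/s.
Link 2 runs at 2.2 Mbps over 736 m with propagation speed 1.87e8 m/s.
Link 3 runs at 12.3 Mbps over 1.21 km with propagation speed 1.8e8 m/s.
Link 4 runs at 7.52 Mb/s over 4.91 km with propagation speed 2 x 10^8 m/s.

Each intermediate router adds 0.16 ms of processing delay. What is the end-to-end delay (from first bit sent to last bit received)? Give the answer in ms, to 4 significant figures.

0.9004 ms

L = 64 × 8 = 512 bits.
Transmission delays (L/R per hop): 0.0365714, 0.232727, 0.041626, 0.0680851 ms; sum = 0.37901 ms.
Propagation delays (d/s per hop): 0.00616667, 0.00393583, 0.00672222, 0.02455 ms; sum = 0.0413747 ms.
Processing at 3 router(s): 3 × 0.16 ms = 0.48 ms.
End-to-end = 0.9004 ms.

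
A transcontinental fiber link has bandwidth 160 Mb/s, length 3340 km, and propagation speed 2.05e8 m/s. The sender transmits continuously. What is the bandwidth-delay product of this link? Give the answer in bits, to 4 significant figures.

Propagation delay = 3340000 / 2.05e+08 = 0.0162927 s.
BDP = R × t_prop = 160000000 × 0.0162927 = 2606830 bits.

2607000 bits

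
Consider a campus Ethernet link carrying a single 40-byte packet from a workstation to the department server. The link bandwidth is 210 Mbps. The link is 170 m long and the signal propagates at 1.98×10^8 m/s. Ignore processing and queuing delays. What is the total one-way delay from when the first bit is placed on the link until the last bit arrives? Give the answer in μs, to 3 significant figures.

L = 40 × 8 = 320 bits.
Transmission delay = L/R = 320 / 210000000 = 1.52381 μs.
Propagation delay = d/s = 170 m / 198000000 m/s = 0.858586 μs.
Total = 2.38 μs.

2.38 μs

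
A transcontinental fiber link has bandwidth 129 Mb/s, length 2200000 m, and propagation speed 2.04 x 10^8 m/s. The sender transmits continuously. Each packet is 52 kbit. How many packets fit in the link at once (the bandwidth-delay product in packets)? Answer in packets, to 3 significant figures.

26.8 packets

Propagation delay = 2200000 / 204000000 = 0.0107843 s.
BDP = R × t_prop = 129000000 × 0.0107843 = 1391180 bits.
In packets of 52000 bits: 26.8 packets.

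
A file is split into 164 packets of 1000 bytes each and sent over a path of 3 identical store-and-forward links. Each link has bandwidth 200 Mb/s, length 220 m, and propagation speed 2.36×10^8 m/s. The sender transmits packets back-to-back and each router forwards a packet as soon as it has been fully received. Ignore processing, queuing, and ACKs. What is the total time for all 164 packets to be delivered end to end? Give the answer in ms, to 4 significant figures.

6.643 ms

Per-hop transmission t_tx = L/R = 8000/200000000 = 0.04 ms.
Per-hop propagation t_prop = 220/236000000 = 0.000932203 ms.
Pipeline fill: first packet needs 3·t_tx to clear all hops; remaining 163 packets each add one t_tx.
Total = (3+164-1)·t_tx + 3·t_prop = 166·0.04 + 3·0.000932203 = 6.643 ms.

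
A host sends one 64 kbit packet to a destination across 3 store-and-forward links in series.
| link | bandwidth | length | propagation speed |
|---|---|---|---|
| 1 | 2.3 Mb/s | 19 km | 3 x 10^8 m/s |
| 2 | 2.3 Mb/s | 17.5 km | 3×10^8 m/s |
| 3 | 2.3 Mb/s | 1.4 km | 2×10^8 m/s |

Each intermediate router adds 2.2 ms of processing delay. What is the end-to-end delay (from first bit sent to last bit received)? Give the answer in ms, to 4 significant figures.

L = 64000 bits.
Transmission delay per hop = L/R = 64000/2300000 = 27.8261 ms; 3 hops → 83.4783 ms.
Propagation delays (d/s per hop): 0.0633333, 0.0583333, 0.007 ms; sum = 0.128667 ms.
Processing at 2 router(s): 2 × 2.2 ms = 4.4 ms.
End-to-end = 88.01 ms.

88.01 ms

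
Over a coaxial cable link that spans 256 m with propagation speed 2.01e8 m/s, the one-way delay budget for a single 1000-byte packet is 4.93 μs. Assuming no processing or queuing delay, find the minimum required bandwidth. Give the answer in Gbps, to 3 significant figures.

2.19 Gbps

L = 8000 bits.
Propagation delay = 256 / 2.01e+08 = 1.27363 μs.
Transmission budget = 4.93 − 1.27363 = 3.65637 μs.
R ≥ L / t_tx = 8000 bits / 3.65637e-06 s = 2.19 Gbps.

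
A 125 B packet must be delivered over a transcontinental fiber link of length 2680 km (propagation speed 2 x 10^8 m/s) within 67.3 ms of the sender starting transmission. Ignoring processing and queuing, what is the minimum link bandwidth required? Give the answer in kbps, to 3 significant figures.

18.6 kbps

L = 1000 bits.
Propagation delay = 2680000 / 200000000 = 13.4 ms.
Transmission budget = 67.3 − 13.4 = 53.9 ms.
R ≥ L / t_tx = 1000 bits / 0.0539 s = 18.6 kbps.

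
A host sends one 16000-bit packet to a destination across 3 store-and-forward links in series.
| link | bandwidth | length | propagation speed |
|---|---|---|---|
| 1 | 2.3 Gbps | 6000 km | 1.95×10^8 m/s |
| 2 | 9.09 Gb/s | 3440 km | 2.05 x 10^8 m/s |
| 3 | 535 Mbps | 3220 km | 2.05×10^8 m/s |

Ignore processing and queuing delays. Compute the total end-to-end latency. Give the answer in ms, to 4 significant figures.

Transmission delays (L/R per hop): 0.00695652, 0.00176018, 0.0299065 ms; sum = 0.0386232 ms.
Propagation delays (d/s per hop): 30.7692, 16.7805, 15.7073 ms; sum = 63.257 ms.
End-to-end = 63.30 ms.

63.30 ms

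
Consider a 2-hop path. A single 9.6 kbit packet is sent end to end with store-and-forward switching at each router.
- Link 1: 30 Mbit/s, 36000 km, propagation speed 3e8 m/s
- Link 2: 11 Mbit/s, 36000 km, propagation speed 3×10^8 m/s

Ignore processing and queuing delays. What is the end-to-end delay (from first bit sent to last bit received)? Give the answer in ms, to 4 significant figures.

L = 9600 bits.
Transmission delays (L/R per hop): 0.32, 0.872727 ms; sum = 1.19273 ms.
Propagation delays (d/s per hop): 120, 120 ms; sum = 240 ms.
End-to-end = 241.2 ms.

241.2 ms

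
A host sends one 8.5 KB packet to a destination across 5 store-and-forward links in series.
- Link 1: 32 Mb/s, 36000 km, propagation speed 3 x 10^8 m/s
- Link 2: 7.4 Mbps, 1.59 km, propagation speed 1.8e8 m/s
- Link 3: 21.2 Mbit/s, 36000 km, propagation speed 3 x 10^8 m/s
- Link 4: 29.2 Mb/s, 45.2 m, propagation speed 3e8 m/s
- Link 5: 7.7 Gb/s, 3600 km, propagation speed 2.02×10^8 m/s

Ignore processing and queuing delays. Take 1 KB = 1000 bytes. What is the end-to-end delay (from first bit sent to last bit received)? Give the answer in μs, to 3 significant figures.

L = 68000 bits.
Transmission delays (L/R per hop): 2125, 9189.19, 3207.55, 2328.77, 8.83117 μs; sum = 16859.3 μs.
Propagation delays (d/s per hop): 120000, 8.83333, 120000, 0.150667, 17821.8 μs; sum = 257831 μs.
End-to-end = 275000 μs.

275000 μs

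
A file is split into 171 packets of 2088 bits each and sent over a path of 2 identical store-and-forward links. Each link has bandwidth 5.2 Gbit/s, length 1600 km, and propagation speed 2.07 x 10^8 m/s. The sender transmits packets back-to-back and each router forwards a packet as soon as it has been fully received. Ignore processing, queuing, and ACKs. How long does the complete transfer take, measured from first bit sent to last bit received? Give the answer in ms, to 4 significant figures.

Per-hop transmission t_tx = L/R = 2088/5200000000 = 0.000401538 ms.
Per-hop propagation t_prop = 1600000/2.07e+08 = 7.72947 ms.
Pipeline fill: first packet needs 2·t_tx to clear all hops; remaining 170 packets each add one t_tx.
Total = (2+171-1)·t_tx + 2·t_prop = 172·0.000401538 + 2·7.72947 = 15.53 ms.

15.53 ms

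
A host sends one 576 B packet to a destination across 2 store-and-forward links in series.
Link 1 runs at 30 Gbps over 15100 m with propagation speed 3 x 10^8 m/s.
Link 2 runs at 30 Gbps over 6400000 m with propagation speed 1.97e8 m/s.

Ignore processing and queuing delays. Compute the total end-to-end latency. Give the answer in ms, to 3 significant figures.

L = 576 × 8 = 4608 bits.
Transmission delay per hop = L/R = 4608/30000000000 = 0.0001536 ms; 2 hops → 0.0003072 ms.
Propagation delays (d/s per hop): 0.0503333, 32.4873 ms; sum = 32.5376 ms.
End-to-end = 32.5 ms.

32.5 ms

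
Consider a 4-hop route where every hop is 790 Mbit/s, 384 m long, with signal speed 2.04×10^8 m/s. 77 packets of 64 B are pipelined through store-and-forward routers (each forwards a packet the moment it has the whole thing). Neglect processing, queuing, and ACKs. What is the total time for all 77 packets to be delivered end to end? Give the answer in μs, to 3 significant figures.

59.4 μs

Per-hop transmission t_tx = L/R = 512/790000000 = 0.648101 μs.
Per-hop propagation t_prop = 384/204000000 = 1.88235 μs.
Pipeline fill: first packet needs 4·t_tx to clear all hops; remaining 76 packets each add one t_tx.
Total = (4+77-1)·t_tx + 4·t_prop = 80·0.648101 + 4·1.88235 = 59.4 μs.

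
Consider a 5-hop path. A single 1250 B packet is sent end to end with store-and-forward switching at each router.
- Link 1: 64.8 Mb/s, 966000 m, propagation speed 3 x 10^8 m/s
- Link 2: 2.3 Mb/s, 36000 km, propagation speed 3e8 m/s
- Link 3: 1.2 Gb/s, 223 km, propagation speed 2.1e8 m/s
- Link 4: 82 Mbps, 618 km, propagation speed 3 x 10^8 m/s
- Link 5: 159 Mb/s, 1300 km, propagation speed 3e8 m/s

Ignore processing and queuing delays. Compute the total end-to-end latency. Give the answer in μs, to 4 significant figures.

L = 1250 × 8 = 10000 bits.
Transmission delays (L/R per hop): 154.321, 4347.83, 8.33333, 121.951, 62.8931 μs; sum = 4695.32 μs.
Propagation delays (d/s per hop): 3220, 120000, 1061.9, 2060, 4333.33 μs; sum = 130675 μs.
End-to-end = 135400 μs.

135400 μs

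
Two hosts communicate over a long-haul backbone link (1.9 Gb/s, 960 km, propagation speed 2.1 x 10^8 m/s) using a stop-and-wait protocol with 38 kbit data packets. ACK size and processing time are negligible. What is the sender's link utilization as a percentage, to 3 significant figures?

t_tx = L/R = 38000/1900000000 = 2e-05 s.
t_prop = 960000/210000000 = 0.00457143 s; RTT = 0.00914286 s.
Cycle = t_tx + RTT = 0.00916286 s.
Utilization = t_tx / cycle = 2e-05/0.00916286 = 0.218 %.

0.218 %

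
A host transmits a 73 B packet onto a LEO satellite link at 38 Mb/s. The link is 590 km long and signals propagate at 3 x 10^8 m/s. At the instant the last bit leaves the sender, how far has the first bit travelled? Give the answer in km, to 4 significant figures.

t_tx = L/R = 584/38000000 = 1.53684e-05 s.
Distance = s × t_tx = 300000000 × 1.53684e-05 = 4.611 km.

4.611 km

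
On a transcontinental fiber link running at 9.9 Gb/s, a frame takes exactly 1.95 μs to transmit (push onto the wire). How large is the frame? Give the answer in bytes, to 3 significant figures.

2410 bytes

L = R × t_tx = 9900000000 b/s × 1.95e-06 s = 19305 bits.
In bytes: 19305 / 8 = 2410 bytes.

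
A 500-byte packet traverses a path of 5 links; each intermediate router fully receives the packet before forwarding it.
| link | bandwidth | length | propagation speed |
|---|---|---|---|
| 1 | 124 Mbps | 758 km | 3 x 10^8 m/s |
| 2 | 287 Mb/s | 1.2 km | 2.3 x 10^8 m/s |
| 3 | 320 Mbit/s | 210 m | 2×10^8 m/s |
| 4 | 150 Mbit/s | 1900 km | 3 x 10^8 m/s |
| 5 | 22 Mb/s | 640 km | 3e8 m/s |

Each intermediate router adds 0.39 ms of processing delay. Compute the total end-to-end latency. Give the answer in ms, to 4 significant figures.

L = 500 × 8 = 4000 bits.
Transmission delays (L/R per hop): 0.0322581, 0.0139373, 0.0125, 0.0266667, 0.181818 ms; sum = 0.26718 ms.
Propagation delays (d/s per hop): 2.52667, 0.00521739, 0.00105, 6.33333, 2.13333 ms; sum = 10.9996 ms.
Processing at 4 router(s): 4 × 0.39 ms = 1.56 ms.
End-to-end = 12.83 ms.

12.83 ms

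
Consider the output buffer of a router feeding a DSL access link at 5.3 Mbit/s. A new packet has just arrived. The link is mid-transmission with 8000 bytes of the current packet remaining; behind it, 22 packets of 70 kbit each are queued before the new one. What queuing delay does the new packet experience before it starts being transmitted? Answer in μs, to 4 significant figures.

Each queued packet: L/R = 70000/5300000 = 13207.5 μs.
22 queued → 290566 μs.
Plus remaining 64000 bits of current packet: 12075.5 μs.
Queuing delay = 302600 μs.

302600 μs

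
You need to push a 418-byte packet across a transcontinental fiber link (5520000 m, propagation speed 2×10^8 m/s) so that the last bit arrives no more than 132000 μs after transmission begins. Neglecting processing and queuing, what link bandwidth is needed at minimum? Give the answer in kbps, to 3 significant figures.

32.0 kbps

L = 3344 bits.
Propagation delay = 5520000 / 200000000 = 27600 μs.
Transmission budget = 132000 − 27600 = 104400 μs.
R ≥ L / t_tx = 3344 bits / 0.1044 s = 32.0 kbps.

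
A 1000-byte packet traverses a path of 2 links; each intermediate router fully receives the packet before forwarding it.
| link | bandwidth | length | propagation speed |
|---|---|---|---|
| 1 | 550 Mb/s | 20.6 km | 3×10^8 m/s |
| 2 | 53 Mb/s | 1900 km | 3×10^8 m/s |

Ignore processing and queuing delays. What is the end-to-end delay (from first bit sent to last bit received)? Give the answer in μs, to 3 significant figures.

6570 μs

L = 1000 × 8 = 8000 bits.
Transmission delays (L/R per hop): 14.5455, 150.943 μs; sum = 165.489 μs.
Propagation delays (d/s per hop): 68.6667, 6333.33 μs; sum = 6402 μs.
End-to-end = 6570 μs.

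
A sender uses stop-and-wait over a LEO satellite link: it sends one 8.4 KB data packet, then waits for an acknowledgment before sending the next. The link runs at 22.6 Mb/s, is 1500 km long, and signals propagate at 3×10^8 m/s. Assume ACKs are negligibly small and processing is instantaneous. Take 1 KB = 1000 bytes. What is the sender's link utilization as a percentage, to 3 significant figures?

t_tx = L/R = 67200/22600000 = 0.00297345 s.
t_prop = 1500000/300000000 = 0.005 s; RTT = 0.01 s.
Cycle = t_tx + RTT = 0.0129735 s.
Utilization = t_tx / cycle = 0.00297345/0.0129735 = 22.9 %.

22.9 %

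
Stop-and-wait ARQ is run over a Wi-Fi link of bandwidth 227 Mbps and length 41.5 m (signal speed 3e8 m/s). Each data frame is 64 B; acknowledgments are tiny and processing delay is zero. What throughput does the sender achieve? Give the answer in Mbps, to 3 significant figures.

202 Mbps

t_tx = L/R = 512/227000000 = 2.25551e-06 s.
t_prop = 41.5/300000000 = 1.38333e-07 s; RTT = 2.76667e-07 s.
Cycle = t_tx + RTT = 2.53217e-06 s.
Throughput = L / cycle = 512 / 2.53217e-06 = 202 Mbps.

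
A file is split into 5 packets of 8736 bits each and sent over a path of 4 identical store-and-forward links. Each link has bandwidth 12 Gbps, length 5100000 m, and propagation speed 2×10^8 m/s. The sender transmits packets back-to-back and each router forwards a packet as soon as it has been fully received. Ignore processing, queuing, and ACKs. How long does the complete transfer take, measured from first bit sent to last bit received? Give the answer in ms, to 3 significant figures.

Per-hop transmission t_tx = L/R = 8736/12000000000 = 0.000728 ms.
Per-hop propagation t_prop = 5100000/200000000 = 25.5 ms.
Pipeline fill: first packet needs 4·t_tx to clear all hops; remaining 4 packets each add one t_tx.
Total = (4+5-1)·t_tx + 4·t_prop = 8·0.000728 + 4·25.5 = 102 ms.

102 ms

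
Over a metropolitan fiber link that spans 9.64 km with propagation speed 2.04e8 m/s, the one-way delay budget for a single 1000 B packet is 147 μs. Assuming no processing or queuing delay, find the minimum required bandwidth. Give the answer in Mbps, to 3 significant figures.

L = 8000 bits.
Propagation delay = 9640 / 204000000 = 47.2549 μs.
Transmission budget = 147 − 47.2549 = 99.7451 μs.
R ≥ L / t_tx = 8000 bits / 9.97451e-05 s = 80.2 Mbps.

80.2 Mbps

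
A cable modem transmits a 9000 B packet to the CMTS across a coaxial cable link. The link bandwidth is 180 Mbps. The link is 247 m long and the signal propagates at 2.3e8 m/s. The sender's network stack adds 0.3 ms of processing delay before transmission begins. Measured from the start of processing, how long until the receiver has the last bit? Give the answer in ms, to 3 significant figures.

0.701 ms

L = 9000 × 8 = 72000 bits.
Transmission delay = L/R = 72000 / 180000000 = 0.4 ms.
Propagation delay = d/s = 247 m / 2.3e+08 m/s = 0.00107391 ms.
Plus processing delay 0.3 ms = 0.3 ms.
Total = 0.701 ms.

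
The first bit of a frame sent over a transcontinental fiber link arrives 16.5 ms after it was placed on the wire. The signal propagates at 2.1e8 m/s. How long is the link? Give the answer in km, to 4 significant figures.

d = s × t_prop = 210000000 × 0.0165 = 3465 km.

3465 km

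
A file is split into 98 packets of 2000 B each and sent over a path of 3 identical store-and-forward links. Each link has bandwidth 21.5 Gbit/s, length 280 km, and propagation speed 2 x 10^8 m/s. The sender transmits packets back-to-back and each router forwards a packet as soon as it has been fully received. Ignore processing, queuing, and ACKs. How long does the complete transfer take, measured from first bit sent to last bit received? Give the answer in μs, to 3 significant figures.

Per-hop transmission t_tx = L/R = 16000/21500000000 = 0.744186 μs.
Per-hop propagation t_prop = 280000/200000000 = 1400 μs.
Pipeline fill: first packet needs 3·t_tx to clear all hops; remaining 97 packets each add one t_tx.
Total = (3+98-1)·t_tx + 3·t_prop = 100·0.744186 + 3·1400 = 4270 μs.

4270 μs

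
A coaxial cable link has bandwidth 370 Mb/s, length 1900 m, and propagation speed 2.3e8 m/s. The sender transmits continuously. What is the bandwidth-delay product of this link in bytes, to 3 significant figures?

382 bytes

Propagation delay = 1900 / 2.3e+08 = 8.26087e-06 s.
BDP = R × t_prop = 370000000 × 8.26087e-06 = 3056.52 bits.
In bytes: 3056.52/8 = 382 bytes.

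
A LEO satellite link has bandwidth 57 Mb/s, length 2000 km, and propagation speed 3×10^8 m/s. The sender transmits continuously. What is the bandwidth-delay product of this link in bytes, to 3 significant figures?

Propagation delay = 2000000 / 300000000 = 0.00666667 s.
BDP = R × t_prop = 57000000 × 0.00666667 = 380000 bits.
In bytes: 380000/8 = 47500 bytes.

47500 bytes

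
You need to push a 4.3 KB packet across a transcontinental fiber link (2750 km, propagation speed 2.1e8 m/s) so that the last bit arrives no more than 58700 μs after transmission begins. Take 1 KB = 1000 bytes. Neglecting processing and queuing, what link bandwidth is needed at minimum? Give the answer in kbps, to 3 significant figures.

754 kbps

L = 34400 bits.
Propagation delay = 2750000 / 210000000 = 13095.2 μs.
Transmission budget = 58700 − 13095.2 = 45604.8 μs.
R ≥ L / t_tx = 34400 bits / 0.0456048 s = 754 kbps.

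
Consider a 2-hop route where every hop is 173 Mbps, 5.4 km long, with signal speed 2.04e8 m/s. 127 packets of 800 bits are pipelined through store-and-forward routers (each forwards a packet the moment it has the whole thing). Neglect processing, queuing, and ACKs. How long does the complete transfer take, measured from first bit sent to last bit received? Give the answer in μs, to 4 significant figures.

644.8 μs

Per-hop transmission t_tx = L/R = 800/173000000 = 4.62428 μs.
Per-hop propagation t_prop = 5400/204000000 = 26.4706 μs.
Pipeline fill: first packet needs 2·t_tx to clear all hops; remaining 126 packets each add one t_tx.
Total = (2+127-1)·t_tx + 2·t_prop = 128·4.62428 + 2·26.4706 = 644.8 μs.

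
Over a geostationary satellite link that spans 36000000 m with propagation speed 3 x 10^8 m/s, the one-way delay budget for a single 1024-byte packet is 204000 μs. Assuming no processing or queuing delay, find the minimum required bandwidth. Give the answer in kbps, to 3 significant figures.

L = 8192 bits.
Propagation delay = 36000000 / 300000000 = 120000 μs.
Transmission budget = 204000 − 120000 = 84000 μs.
R ≥ L / t_tx = 8192 bits / 0.084 s = 97.5 kbps.

97.5 kbps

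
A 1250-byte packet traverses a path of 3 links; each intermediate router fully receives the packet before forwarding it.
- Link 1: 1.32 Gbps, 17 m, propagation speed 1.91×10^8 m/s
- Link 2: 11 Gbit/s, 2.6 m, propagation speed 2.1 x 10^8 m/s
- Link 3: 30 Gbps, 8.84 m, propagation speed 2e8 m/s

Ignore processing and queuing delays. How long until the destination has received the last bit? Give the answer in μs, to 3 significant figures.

L = 1250 × 8 = 10000 bits.
Transmission delays (L/R per hop): 7.57576, 0.909091, 0.333333 μs; sum = 8.81818 μs.
Propagation delays (d/s per hop): 0.0890052, 0.012381, 0.0442 μs; sum = 0.145586 μs.
End-to-end = 8.96 μs.

8.96 μs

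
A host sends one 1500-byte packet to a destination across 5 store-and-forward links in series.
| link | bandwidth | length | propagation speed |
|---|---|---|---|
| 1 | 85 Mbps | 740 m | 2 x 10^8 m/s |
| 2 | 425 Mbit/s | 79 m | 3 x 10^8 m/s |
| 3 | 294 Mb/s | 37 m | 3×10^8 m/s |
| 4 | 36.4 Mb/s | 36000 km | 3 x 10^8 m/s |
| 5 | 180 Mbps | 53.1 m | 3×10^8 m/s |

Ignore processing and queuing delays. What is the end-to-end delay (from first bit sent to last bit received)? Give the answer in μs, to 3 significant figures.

121000 μs

L = 1500 × 8 = 12000 bits.
Transmission delays (L/R per hop): 141.176, 28.2353, 40.8163, 329.67, 66.6667 μs; sum = 606.565 μs.
Propagation delays (d/s per hop): 3.7, 0.263333, 0.123333, 120000, 0.177 μs; sum = 120004 μs.
End-to-end = 121000 μs.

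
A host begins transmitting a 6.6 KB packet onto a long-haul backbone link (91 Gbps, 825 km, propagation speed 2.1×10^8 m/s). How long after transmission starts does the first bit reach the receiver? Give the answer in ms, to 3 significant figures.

First bit experiences only propagation delay: d/s = 825000/210000000 = 3.93 ms.

3.93 ms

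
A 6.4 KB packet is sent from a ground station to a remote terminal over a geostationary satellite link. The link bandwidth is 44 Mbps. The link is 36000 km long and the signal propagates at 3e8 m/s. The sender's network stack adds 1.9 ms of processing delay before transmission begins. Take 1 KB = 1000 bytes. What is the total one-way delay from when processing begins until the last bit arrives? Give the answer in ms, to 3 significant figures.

L = 51200 bits.
Transmission delay = L/R = 51200 / 44000000 = 1.16364 ms.
Propagation delay = d/s = 36000000 m / 300000000 m/s = 120 ms.
Plus processing delay 1.9 ms = 1.9 ms.
Total = 123 ms.

123 ms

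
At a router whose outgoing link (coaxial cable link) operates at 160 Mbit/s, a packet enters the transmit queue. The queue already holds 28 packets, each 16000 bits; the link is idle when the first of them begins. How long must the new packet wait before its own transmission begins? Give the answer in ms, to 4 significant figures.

Each queued packet: L/R = 16000/160000000 = 0.1 ms.
28 queued → 2.8 ms.
Queuing delay = 2.800 ms.

2.800 ms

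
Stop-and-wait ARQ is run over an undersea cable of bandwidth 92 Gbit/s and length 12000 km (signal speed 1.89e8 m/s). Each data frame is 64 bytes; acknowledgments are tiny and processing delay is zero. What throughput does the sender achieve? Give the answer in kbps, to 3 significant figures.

t_tx = L/R = 512/92000000000 = 5.56522e-09 s.
t_prop = 12000000/189000000 = 0.0634921 s; RTT = 0.126984 s.
Cycle = t_tx + RTT = 0.126984 s.
Throughput = L / cycle = 512 / 0.126984 = 4.03 kbps.

4.03 kbps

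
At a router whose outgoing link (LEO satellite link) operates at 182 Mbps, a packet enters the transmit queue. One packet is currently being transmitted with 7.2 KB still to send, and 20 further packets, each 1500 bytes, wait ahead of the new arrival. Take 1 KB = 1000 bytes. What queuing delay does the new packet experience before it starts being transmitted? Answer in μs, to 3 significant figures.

1640 μs

Each queued packet: L/R = 12000/182000000 = 65.9341 μs.
20 queued → 1318.68 μs.
Plus remaining 57600 bits of current packet: 316.484 μs.
Queuing delay = 1640 μs.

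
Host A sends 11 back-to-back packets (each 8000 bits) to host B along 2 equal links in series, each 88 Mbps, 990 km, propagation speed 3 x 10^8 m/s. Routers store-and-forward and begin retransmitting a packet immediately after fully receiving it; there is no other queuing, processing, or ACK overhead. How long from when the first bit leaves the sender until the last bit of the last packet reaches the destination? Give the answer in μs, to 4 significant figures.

7691 μs

Per-hop transmission t_tx = L/R = 8000/88000000 = 90.9091 μs.
Per-hop propagation t_prop = 990000/300000000 = 3300 μs.
Pipeline fill: first packet needs 2·t_tx to clear all hops; remaining 10 packets each add one t_tx.
Total = (2+11-1)·t_tx + 2·t_prop = 12·90.9091 + 2·3300 = 7691 μs.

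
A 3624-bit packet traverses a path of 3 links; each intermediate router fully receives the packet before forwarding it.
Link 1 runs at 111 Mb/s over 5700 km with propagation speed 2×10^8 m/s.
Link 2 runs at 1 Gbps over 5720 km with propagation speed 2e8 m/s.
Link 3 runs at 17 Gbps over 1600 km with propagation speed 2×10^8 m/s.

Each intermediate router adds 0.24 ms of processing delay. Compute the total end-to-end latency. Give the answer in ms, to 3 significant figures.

65.6 ms

Transmission delays (L/R per hop): 0.0326486, 0.003624, 0.000213176 ms; sum = 0.0364858 ms.
Propagation delays (d/s per hop): 28.5, 28.6, 8 ms; sum = 65.1 ms.
Processing at 2 router(s): 2 × 0.24 ms = 0.48 ms.
End-to-end = 65.6 ms.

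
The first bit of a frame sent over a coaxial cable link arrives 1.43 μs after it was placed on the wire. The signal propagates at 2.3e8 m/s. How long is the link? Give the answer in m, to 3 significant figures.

329 m

d = s × t_prop = 2.3e+08 × 1.43e-06 = 329 m.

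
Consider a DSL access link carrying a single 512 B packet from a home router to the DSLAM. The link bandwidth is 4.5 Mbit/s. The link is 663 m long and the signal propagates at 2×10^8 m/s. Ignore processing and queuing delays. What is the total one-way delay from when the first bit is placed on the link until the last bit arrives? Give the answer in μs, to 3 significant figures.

L = 512 × 8 = 4096 bits.
Transmission delay = L/R = 4096 / 4500000 = 910.222 μs.
Propagation delay = d/s = 663 m / 200000000 m/s = 3.315 μs.
Total = 914 μs.

914 μs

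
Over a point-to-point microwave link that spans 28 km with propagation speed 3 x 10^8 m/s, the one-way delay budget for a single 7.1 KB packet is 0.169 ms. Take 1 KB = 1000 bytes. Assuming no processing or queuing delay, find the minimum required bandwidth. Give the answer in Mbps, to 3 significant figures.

751 Mbps

L = 56800 bits.
Propagation delay = 28000 / 300000000 = 0.0933333 ms.
Transmission budget = 0.169 − 0.0933333 = 0.0756667 ms.
R ≥ L / t_tx = 56800 bits / 7.56667e-05 s = 751 Mbps.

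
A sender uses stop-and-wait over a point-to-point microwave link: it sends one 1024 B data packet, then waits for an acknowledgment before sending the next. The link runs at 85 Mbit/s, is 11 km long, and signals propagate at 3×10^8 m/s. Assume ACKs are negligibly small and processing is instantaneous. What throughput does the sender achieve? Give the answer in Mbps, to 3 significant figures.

t_tx = L/R = 8192/85000000 = 9.63765e-05 s.
t_prop = 11000/300000000 = 3.66667e-05 s; RTT = 7.33333e-05 s.
Cycle = t_tx + RTT = 0.00016971 s.
Throughput = L / cycle = 8192 / 0.00016971 = 48.3 Mbps.

48.3 Mbps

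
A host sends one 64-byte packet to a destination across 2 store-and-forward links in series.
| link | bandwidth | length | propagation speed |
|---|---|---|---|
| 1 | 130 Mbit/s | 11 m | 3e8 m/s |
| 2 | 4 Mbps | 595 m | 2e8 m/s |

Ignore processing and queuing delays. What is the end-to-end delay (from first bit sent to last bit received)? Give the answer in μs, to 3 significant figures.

135 μs

L = 64 × 8 = 512 bits.
Transmission delays (L/R per hop): 3.93846, 128 μs; sum = 131.938 μs.
Propagation delays (d/s per hop): 0.0366667, 2.975 μs; sum = 3.01167 μs.
End-to-end = 135 μs.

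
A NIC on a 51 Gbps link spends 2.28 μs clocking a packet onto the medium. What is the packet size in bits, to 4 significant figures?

L = R × t_tx = 51000000000 b/s × 2.28e-06 s = 116280 bits.

116300 bits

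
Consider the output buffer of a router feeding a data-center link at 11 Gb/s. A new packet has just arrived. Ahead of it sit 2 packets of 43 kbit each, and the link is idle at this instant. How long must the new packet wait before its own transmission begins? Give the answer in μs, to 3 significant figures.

Each queued packet: L/R = 43000/11000000000 = 3.90909 μs.
2 queued → 7.81818 μs.
Queuing delay = 7.82 μs.

7.82 μs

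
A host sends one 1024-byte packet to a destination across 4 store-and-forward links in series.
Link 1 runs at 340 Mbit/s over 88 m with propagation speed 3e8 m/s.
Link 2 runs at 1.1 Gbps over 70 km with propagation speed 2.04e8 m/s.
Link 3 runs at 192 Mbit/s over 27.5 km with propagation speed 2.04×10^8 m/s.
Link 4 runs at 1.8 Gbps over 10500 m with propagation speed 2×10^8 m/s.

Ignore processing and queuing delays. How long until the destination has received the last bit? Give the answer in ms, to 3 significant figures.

L = 1024 × 8 = 8192 bits.
Transmission delays (L/R per hop): 0.0240941, 0.00744727, 0.0426667, 0.00455111 ms; sum = 0.0787592 ms.
Propagation delays (d/s per hop): 0.000293333, 0.343137, 0.134804, 0.0525 ms; sum = 0.530735 ms.
End-to-end = 0.609 ms.

0.609 ms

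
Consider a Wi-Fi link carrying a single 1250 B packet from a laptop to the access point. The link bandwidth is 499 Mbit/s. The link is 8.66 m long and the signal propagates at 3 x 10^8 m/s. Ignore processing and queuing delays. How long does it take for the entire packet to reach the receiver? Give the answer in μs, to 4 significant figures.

L = 1250 × 8 = 10000 bits.
Transmission delay = L/R = 10000 / 499000000 = 20.0401 μs.
Propagation delay = d/s = 8.66 m / 300000000 m/s = 0.0288667 μs.
Total = 20.07 μs.

20.07 μs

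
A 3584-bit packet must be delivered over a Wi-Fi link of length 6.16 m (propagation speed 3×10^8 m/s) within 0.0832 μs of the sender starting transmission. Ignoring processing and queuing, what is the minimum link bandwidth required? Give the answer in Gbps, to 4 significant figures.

Propagation delay = 6.16 / 300000000 = 0.0205333 μs.
Transmission budget = 0.0832 − 0.0205333 = 0.0626667 μs.
R ≥ L / t_tx = 3584 bits / 6.26667e-08 s = 57.19 Gbps.

57.19 Gbps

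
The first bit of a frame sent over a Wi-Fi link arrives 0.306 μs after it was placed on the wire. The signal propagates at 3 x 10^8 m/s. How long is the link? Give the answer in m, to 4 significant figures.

91.80 m

d = s × t_prop = 300000000 × 3.06e-07 = 91.80 m.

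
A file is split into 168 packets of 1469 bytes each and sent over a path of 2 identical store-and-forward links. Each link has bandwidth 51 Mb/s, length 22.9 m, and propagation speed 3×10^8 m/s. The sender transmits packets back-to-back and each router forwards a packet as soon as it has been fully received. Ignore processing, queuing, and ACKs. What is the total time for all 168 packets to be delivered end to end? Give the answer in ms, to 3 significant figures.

Per-hop transmission t_tx = L/R = 11752/51000000 = 0.230431 ms.
Per-hop propagation t_prop = 22.9/300000000 = 7.63333e-05 ms.
Pipeline fill: first packet needs 2·t_tx to clear all hops; remaining 167 packets each add one t_tx.
Total = (2+168-1)·t_tx + 2·t_prop = 169·0.230431 + 2·7.63333e-05 = 38.9 ms.

38.9 ms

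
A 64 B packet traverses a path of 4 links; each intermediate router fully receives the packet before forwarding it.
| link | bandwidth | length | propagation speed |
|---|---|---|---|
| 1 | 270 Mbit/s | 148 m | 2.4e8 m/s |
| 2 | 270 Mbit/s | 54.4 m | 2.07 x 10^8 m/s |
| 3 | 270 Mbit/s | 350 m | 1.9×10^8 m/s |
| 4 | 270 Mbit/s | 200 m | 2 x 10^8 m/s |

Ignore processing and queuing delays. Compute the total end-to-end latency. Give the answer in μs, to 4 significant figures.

L = 64 × 8 = 512 bits.
Transmission delay per hop = L/R = 512/270000000 = 1.8963 μs; 4 hops → 7.58519 μs.
Propagation delays (d/s per hop): 0.616667, 0.262802, 1.84211, 1 μs; sum = 3.72157 μs.
End-to-end = 11.31 μs.

11.31 μs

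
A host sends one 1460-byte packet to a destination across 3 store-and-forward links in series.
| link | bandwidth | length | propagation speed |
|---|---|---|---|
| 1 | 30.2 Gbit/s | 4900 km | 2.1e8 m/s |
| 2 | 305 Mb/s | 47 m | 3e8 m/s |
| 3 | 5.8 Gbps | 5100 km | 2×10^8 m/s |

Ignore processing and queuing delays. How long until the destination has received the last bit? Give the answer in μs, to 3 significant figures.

48900 μs

L = 1460 × 8 = 11680 bits.
Transmission delays (L/R per hop): 0.386755, 38.2951, 2.01379 μs; sum = 40.6956 μs.
Propagation delays (d/s per hop): 23333.3, 0.156667, 25500 μs; sum = 48833.5 μs.
End-to-end = 48900 μs.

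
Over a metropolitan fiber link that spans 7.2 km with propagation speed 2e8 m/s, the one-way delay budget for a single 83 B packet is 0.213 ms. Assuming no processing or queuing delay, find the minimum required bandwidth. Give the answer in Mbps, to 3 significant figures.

L = 664 bits.
Propagation delay = 7200 / 200000000 = 0.036 ms.
Transmission budget = 0.213 − 0.036 = 0.177 ms.
R ≥ L / t_tx = 664 bits / 0.000177 s = 3.75 Mbps.

3.75 Mbps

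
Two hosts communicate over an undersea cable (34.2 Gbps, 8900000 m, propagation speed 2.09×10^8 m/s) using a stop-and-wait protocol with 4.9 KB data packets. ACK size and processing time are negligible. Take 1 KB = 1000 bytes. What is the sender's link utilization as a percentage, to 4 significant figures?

0.001346 %

t_tx = L/R = 39200/3.42e+10 = 1.1462e-06 s.
t_prop = 8900000/209000000 = 0.0425837 s; RTT = 0.0851675 s.
Cycle = t_tx + RTT = 0.0851686 s.
Utilization = t_tx / cycle = 1.1462e-06/0.0851686 = 0.001346 %.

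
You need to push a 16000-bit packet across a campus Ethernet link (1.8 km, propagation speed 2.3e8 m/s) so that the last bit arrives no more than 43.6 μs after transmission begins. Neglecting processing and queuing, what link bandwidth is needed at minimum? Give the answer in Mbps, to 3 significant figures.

447 Mbps

Propagation delay = 1800 / 2.3e+08 = 7.82609 μs.
Transmission budget = 43.6 − 7.82609 = 35.7739 μs.
R ≥ L / t_tx = 16000 bits / 3.57739e-05 s = 447 Mbps.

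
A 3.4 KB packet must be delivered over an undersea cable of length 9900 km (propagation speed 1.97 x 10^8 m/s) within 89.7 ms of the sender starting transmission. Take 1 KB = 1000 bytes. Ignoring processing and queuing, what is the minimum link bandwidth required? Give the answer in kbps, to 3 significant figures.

690 kbps

L = 27200 bits.
Propagation delay = 9900000 / 197000000 = 50.2538 ms.
Transmission budget = 89.7 − 50.2538 = 39.4462 ms.
R ≥ L / t_tx = 27200 bits / 0.0394462 s = 690 kbps.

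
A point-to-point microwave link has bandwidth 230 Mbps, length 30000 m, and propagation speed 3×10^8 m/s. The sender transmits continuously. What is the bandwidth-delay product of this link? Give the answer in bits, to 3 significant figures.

23000 bits

Propagation delay = 30000 / 300000000 = 0.0001 s.
BDP = R × t_prop = 230000000 × 0.0001 = 23000 bits.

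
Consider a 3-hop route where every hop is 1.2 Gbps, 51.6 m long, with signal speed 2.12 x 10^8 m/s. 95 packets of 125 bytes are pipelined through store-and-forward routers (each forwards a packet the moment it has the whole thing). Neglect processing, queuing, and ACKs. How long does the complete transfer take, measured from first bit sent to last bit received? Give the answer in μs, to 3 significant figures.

Per-hop transmission t_tx = L/R = 1000/1200000000 = 0.833333 μs.
Per-hop propagation t_prop = 51.6/212000000 = 0.243396 μs.
Pipeline fill: first packet needs 3·t_tx to clear all hops; remaining 94 packets each add one t_tx.
Total = (3+95-1)·t_tx + 3·t_prop = 97·0.833333 + 3·0.243396 = 81.6 μs.

81.6 μs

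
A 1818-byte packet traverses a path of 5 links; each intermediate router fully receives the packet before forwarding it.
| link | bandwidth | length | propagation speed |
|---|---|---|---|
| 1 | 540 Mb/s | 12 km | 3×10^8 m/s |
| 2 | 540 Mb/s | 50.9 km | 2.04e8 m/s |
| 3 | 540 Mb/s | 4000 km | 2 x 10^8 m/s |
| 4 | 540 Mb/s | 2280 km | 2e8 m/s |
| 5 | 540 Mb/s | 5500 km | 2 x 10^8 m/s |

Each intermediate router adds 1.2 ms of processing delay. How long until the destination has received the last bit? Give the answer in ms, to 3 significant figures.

64.1 ms

L = 1818 × 8 = 14544 bits.
Transmission delay per hop = L/R = 14544/540000000 = 0.0269333 ms; 5 hops → 0.134667 ms.
Propagation delays (d/s per hop): 0.04, 0.24951, 20, 11.4, 27.5 ms; sum = 59.1895 ms.
Processing at 4 router(s): 4 × 1.2 ms = 4.8 ms.
End-to-end = 64.1 ms.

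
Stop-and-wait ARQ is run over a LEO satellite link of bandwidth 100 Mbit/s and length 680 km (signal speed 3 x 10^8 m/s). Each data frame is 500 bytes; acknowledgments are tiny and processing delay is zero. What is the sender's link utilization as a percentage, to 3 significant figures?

t_tx = L/R = 4000/100000000 = 4e-05 s.
t_prop = 680000/300000000 = 0.00226667 s; RTT = 0.00453333 s.
Cycle = t_tx + RTT = 0.00457333 s.
Utilization = t_tx / cycle = 4e-05/0.00457333 = 0.875 %.

0.875 %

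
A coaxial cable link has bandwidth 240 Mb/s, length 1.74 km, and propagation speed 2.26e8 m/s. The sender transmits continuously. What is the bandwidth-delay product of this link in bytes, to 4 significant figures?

231.0 bytes

Propagation delay = 1740 / 2.26e+08 = 7.69912e-06 s.
BDP = R × t_prop = 240000000 × 7.69912e-06 = 1847.79 bits.
In bytes: 1847.79/8 = 231.0 bytes.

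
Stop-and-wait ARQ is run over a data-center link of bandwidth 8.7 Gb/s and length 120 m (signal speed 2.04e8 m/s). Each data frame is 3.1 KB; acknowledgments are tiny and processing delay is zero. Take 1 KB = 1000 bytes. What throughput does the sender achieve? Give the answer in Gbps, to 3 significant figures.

t_tx = L/R = 24800/8700000000 = 2.85057e-06 s.
t_prop = 120/204000000 = 5.88235e-07 s; RTT = 1.17647e-06 s.
Cycle = t_tx + RTT = 4.02705e-06 s.
Throughput = L / cycle = 24800 / 4.02705e-06 = 6.16 Gbps.

6.16 Gbps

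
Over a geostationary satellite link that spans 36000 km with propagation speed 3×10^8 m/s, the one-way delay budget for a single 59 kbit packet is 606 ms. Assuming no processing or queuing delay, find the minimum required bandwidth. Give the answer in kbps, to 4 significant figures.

Propagation delay = 36000000 / 300000000 = 120 ms.
Transmission budget = 606 − 120 = 486 ms.
R ≥ L / t_tx = 59000 bits / 0.486 s = 121.4 kbps.

121.4 kbps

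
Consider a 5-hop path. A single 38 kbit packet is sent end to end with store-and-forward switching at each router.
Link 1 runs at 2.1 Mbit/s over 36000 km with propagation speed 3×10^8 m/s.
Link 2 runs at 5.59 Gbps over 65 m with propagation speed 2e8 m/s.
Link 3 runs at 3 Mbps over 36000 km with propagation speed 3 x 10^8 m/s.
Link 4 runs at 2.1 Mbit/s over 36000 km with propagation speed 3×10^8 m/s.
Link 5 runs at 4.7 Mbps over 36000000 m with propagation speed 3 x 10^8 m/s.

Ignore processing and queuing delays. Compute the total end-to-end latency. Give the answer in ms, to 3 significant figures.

537 ms

L = 38000 bits.
Transmission delays (L/R per hop): 18.0952, 0.00679785, 12.6667, 18.0952, 8.08511 ms; sum = 56.949 ms.
Propagation delays (d/s per hop): 120, 0.000325, 120, 120, 120 ms; sum = 480 ms.
End-to-end = 537 ms.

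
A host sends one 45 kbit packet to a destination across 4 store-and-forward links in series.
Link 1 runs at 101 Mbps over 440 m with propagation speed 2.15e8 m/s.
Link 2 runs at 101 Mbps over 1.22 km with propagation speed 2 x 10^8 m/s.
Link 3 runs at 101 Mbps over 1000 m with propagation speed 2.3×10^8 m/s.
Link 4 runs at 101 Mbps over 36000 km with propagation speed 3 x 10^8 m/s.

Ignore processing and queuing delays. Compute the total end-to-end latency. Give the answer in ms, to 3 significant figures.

122 ms

L = 45000 bits.
Transmission delay per hop = L/R = 45000/101000000 = 0.445545 ms; 4 hops → 1.78218 ms.
Propagation delays (d/s per hop): 0.00204651, 0.0061, 0.00434783, 120 ms; sum = 120.012 ms.
End-to-end = 122 ms.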